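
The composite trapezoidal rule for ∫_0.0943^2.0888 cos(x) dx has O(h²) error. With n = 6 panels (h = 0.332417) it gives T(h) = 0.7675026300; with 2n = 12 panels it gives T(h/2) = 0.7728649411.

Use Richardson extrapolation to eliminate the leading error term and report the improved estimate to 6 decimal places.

0.774652

Order 2 gives 2^r = 4 and 2^r − 1 = 3.
Top: 4(0.7728649411) − (0.7675026300) = 2.3239571344
Divide by 2^2 − 1 = 3.
Result: 0.7746523781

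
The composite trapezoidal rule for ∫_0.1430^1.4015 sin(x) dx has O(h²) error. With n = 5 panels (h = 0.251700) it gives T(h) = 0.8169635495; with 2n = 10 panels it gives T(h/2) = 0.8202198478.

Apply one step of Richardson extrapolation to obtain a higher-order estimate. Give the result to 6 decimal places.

With r = 2 the leading error scales as h^2, so the weight is 2^2 = 4.
2^2·A(h/2) = 3.2808793912; minus A(h) gives 2.4639158417.
2.4639158417 ÷ 3 = 0.8213052806
Correction |R − A(h/2)| = 1.085e-03; gap |A(h/2) − A(h)| = 3.256e-03.

0.821305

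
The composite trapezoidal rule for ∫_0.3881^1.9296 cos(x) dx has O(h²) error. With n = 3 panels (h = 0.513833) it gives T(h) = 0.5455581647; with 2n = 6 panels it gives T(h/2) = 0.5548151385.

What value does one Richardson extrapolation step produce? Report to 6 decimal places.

Order 2 gives 2^r = 4 and 2^r − 1 = 3.
Difference of the inputs: 0.5548151385 − 0.5455581647 = 0.0092569738
Divide by 2^2 − 1 = 3: 0.0092569738/3 = 0.0030856579
R = 0.5548151385 + 0.0030856579 = 0.5579007964

0.557901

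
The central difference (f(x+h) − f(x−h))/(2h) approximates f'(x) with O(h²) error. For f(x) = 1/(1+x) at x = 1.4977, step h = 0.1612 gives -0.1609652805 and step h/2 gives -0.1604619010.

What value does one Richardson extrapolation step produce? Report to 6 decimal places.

-0.160294

r = 2: numerator weight 4, denominator 3.
4*(-0.1604619010) = -0.6418476040; (-0.6418476040) − (-0.1609652805) = -0.4808823235
Divide by 2^2 − 1 = 3.
So the Richardson estimate is -0.1602941078.
Shift from A(h/2): +0.0001677932.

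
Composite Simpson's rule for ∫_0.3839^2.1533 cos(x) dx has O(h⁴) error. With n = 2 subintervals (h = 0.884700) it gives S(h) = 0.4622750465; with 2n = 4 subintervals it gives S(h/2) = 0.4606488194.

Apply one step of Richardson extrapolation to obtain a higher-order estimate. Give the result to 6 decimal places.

With r = 4 the leading error scales as h^4, so the weight is 2^4 = 16.
2^4*A(h/2) = 7.3703811104; minus A(h) gives 6.9081060639.
Denominator 16 − 1 = 15.
Result: 0.4605404043
Gap between inputs: 1.626e-03; correction applied: −0.0001084151.

0.460540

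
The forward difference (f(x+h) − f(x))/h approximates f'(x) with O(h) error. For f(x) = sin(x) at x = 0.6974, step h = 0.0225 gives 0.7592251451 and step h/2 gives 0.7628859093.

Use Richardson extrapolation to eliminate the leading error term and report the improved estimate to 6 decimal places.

The method has order 1: 2^1 = 2.
2 × 0.7628859093 = 1.5257718186; subtract 0.7592251451 → 0.7665466735
Divide by 2^1 − 1 = 1.
0.7665466735 ÷ 1 = 0.7665466735

0.766547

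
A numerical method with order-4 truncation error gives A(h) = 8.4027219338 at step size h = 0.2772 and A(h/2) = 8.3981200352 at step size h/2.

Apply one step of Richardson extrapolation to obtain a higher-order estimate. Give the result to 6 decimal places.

Method order is 4; weight 2^4 = 16.
16·8.3981200352 − 8.4027219338 = 125.9671986294
Extrapolated: 125.9671986294 / 15 = 8.3978132420
Gap between inputs: 4.602e-03; correction applied: −0.0003067932.

8.397813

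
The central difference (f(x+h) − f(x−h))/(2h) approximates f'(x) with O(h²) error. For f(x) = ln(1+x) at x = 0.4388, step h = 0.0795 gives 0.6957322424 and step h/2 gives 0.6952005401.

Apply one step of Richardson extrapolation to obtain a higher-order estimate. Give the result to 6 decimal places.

0.695023

Error is O(h^2); halving h shrinks it by 2^2 = 4.
A(h/2) − A(h) = 0.6952005401 − 0.6957322424 = -0.0005317023
Divide by 2^2 − 1 = 3: (-0.0005317023)/3 = -0.0001772341
R = A(h/2) + (A(h/2) − A(h))/3 = 0.6952005401 − 0.0001772341 = 0.6950233060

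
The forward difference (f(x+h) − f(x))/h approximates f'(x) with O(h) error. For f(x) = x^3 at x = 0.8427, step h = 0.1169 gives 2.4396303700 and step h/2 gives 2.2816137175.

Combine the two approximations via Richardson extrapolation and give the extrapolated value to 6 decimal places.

2.123597

Error is O(h^1); halving h shrinks it by 2^1 = 2.
2 × 2.2816137175 = 4.5632274350; subtract 2.4396303700 → 2.1235970650
Denominator 2 − 1 = 1.
(2 × 2.2816137175 − 2.4396303700)/(2 − 1) = 2.1235970650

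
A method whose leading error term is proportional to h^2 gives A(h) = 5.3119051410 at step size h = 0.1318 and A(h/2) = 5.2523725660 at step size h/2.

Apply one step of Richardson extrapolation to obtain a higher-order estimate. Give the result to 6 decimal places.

Method order is 2; weight 2^2 = 4.
Weighted: 21.0094902640 − 5.3119051410 = 15.6975851230
Divide by 2^2 − 1 = 3.
So the Richardson estimate is 5.2325283743.

5.232528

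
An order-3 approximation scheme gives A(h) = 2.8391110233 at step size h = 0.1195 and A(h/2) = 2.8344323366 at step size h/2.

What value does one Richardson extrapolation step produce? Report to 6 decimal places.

2.833764

r = 3, so 2^r = 8.
A(h/2) − A(h) = 2.8344323366 − 2.8391110233 = -0.0046786867
Divide by 2^3 − 1 = 7: (-0.0046786867)/7 = -0.0006683838
R = A(h/2) + (A(h/2) − A(h))/7 = 2.8344323366 − 0.0006683838 = 2.8337639528
Gap between inputs: 4.679e-03; correction applied: −0.0006683838.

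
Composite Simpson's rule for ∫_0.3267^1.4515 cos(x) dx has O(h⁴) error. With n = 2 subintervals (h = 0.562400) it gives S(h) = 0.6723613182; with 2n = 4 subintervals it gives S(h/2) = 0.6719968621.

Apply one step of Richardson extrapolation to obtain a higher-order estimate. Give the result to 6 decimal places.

Order 4 gives 2^r = 16 and 2^r − 1 = 15.
16·0.6719968621 = 10.7519497936; 10.7519497936 − 0.6723613182 = 10.0795884754
R = 10.0795884754/15 = 0.6719725650
Shift from A(h/2): −0.0000242971.

0.671973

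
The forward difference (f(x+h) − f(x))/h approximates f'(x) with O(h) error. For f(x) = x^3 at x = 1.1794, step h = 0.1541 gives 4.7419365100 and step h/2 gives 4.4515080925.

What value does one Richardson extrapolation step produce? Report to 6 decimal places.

4.161080

r = 1: numerator weight 2, denominator 1.
Top: 2(4.4515080925) − (4.7419365100) = 4.1610796750
Divide by 2^1 − 1 = 1.
(2*4.4515080925 − 4.7419365100)/(2 − 1) = 4.1610796750
Correction |R − A(h/2)| = 2.904e-01; gap |A(h/2) − A(h)| = 2.904e-01.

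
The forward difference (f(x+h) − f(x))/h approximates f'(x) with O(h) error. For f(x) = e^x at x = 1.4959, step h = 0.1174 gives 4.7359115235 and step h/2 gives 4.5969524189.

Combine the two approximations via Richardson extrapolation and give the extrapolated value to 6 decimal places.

4.457993

The method has order 1: 2^1 = 2.
2^1 × A(h/2) = 9.1939048378; minus A(h) gives 4.4579933143.
(2 × 4.5969524189 − 4.7359115235)/(2 − 1) = 4.4579933143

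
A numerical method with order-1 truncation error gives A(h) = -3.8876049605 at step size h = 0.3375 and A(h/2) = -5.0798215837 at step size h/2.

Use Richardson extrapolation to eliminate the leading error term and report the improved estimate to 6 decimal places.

Leading term ∝ h^1; use weight 2 = 2^1.
2×(-5.0798215837) = -10.1596431674; (-10.1596431674) − (-3.8876049605) = -6.2720382069
Divide by 2^1 − 1 = 1.
Extrapolated: (-6.2720382069) / 1 = -6.2720382069

-6.272038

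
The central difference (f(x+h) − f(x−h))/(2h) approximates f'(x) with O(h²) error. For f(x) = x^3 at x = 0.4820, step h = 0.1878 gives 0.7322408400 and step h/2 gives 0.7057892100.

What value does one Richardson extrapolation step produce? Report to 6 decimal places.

Order 2 gives 2^r = 4 and 2^r − 1 = 3.
A(h/2) − A(h) = 0.7057892100 − 0.7322408400 = -0.0264516300
Correction (A(h/2) − A(h))/(4 − 1) = (-0.0264516300)/3 = -0.0088172100
R = A(h/2) + (A(h/2) − A(h))/3 = 0.7057892100 − 0.0088172100 = 0.6969720000
Gap between inputs: 2.645e-02; correction applied: −0.0088172100.

0.696972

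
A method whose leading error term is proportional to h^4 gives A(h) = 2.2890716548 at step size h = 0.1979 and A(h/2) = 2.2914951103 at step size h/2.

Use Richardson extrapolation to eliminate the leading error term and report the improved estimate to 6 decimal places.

2.291657

Error is O(h^4); halving h shrinks it by 2^4 = 16.
Difference of the inputs: 2.2914951103 − 2.2890716548 = 0.0024234555
Divide by 2^4 − 1 = 15: 0.0024234555/15 = 0.0001615637
R = 2.2914951103 + 0.0001615637 = 2.2916566740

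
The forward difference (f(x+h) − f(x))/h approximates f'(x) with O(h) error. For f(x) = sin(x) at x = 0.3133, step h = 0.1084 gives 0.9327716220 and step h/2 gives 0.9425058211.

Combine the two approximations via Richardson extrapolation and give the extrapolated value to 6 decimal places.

0.952240

The method has order 1: 2^1 = 2.
Numerator 2 × A(h/2) − A(h) = 2 × 0.9425058211 − 0.9327716220 = 0.9522400202
Divide by 2^1 − 1 = 1.
R = 0.9522400202/1 = 0.9522400202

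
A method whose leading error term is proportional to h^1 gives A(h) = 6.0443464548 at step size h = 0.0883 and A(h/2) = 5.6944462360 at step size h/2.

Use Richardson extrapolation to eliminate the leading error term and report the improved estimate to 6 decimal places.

5.344546

Leading term ∝ h^1; use weight 2 = 2^1.
Weighted: 11.3888924720 − 6.0443464548 = 5.3445460172
R = 5.3445460172/1 = 5.3445460172
Shift from A(h/2): −0.3499002188.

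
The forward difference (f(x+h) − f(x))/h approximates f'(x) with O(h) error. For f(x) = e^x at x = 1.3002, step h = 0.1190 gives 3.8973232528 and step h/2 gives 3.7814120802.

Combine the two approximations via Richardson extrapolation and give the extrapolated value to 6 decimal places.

3.665501

r = 1: numerator weight 2, denominator 1.
2^1*A(h/2) = 7.5628241604; minus A(h) gives 3.6655009076.
R = 3.6655009076/1 = 3.6655009076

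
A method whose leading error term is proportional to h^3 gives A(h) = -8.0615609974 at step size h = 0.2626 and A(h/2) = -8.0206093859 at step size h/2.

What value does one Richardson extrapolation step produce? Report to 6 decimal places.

-8.014759

Order 3 gives 2^r = 8 and 2^r − 1 = 7.
Difference of the inputs: -8.0206093859 − (-8.0615609974) = 0.0409516115
Divide by 2^3 − 1 = 7: 0.0409516115/7 = 0.0058502302
R = -8.0206093859 + 0.0058502302 = -8.0147591557
Correction |R − A(h/2)| = 5.850e-03; gap |A(h/2) − A(h)| = 4.095e-02.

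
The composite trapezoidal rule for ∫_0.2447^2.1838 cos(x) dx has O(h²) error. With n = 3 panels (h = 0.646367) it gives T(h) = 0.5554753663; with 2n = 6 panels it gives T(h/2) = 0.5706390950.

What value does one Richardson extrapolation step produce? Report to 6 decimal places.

0.575694

Method order is 2; weight 2^2 = 4.
Top: 4(0.5706390950) − (0.5554753663) = 1.7270810137
Extrapolated: 1.7270810137 / 3 = 0.5756936712
Gap between inputs: 1.516e-02; correction applied: +0.0050545762.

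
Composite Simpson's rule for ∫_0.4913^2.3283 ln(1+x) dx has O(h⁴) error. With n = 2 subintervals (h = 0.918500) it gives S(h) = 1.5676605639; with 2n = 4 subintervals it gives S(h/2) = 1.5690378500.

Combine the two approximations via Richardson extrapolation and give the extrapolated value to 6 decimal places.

With r = 4 the leading error scales as h^4, so the weight is 2^4 = 16.
2^4 × A(h/2) = 25.1046056000; minus A(h) gives 23.5369450361.
Divide by 2^4 − 1 = 15.
So the Richardson estimate is 1.5691296691.
Gap between inputs: 1.377e-03; correction applied: +0.0000918191.

1.569130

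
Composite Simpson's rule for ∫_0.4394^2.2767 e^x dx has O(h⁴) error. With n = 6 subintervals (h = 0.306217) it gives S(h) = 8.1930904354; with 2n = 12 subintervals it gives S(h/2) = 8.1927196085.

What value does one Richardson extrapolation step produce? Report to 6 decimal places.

8.192695

With r = 4 the leading error scales as h^4, so the weight is 2^4 = 16.
Difference of the inputs: 8.1927196085 − 8.1930904354 = -0.0003708269
Divide by 2^4 − 1 = 15: (-0.0003708269)/15 = -0.0000247218
R = A(h/2) + (A(h/2) − A(h))/15 = 8.1927196085 − 0.0000247218 = 8.1926948867
Correction |R − A(h/2)| = 2.472e-05; gap |A(h/2) − A(h)| = 3.708e-04.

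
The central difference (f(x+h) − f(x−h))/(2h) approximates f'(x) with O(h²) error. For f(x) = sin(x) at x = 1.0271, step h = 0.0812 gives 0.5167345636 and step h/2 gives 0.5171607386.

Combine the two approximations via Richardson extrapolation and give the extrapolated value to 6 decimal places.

0.517303

r = 2: numerator weight 4, denominator 3.
4 × 0.5171607386 − 0.5167345636 = 1.5519083908
R = 1.5519083908/3 = 0.5173027969
Correction |R − A(h/2)| = 1.421e-04; gap |A(h/2) − A(h)| = 4.262e-04.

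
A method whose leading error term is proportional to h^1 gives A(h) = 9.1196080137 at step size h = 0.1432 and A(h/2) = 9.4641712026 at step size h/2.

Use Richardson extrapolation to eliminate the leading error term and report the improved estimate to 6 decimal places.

Method order is 1; weight 2^1 = 2.
2*9.4641712026 − 9.1196080137 = 9.8087343915
9.8087343915 ÷ 1 = 9.8087343915
Gap between inputs: 3.446e-01; correction applied: +0.3445631889.

9.808734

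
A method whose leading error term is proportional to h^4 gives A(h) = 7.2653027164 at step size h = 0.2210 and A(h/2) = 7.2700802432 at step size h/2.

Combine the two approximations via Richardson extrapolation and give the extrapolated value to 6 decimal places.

r = 4: numerator weight 16, denominator 15.
Top: 16(7.2700802432) − (7.2653027164) = 109.0559811748
Extrapolated: 109.0559811748 / 15 = 7.2703987450
Gap between inputs: 4.778e-03; correction applied: +0.0003185018.

7.270399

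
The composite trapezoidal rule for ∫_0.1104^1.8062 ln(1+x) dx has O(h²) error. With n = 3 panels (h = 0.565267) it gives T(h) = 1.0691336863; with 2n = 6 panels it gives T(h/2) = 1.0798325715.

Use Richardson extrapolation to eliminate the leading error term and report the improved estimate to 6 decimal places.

r = 2: numerator weight 4, denominator 3.
Difference of the inputs: 1.0798325715 − 1.0691336863 = 0.0106988852
Divide by 2^2 − 1 = 3: 0.0106988852/3 = 0.0035662951
R = 1.0798325715 + 0.0035662951 = 1.0833988666
Correction |R − A(h/2)| = 3.566e-03; gap |A(h/2) − A(h)| = 1.070e-02.

1.083399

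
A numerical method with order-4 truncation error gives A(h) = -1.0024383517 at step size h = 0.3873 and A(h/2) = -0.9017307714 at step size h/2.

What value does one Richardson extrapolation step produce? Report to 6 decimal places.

Leading term ∝ h^4; use weight 16 = 2^4.
Top: 16(-0.9017307714) − (-1.0024383517) = -13.4252539907
Divide by 2^4 − 1 = 15.
Extrapolated: (-13.4252539907) / 15 = -0.8950169327

-0.895017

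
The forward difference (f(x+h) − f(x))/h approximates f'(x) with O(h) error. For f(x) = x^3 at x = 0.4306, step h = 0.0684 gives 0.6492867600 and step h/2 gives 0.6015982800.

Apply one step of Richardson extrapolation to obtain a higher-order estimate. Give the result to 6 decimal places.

The method has order 1: 2^1 = 2.
Weighted: 1.2031965600 − 0.6492867600 = 0.5539098000
R = 0.5539098000/1 = 0.5539098000
Correction |R − A(h/2)| = 4.769e-02; gap |A(h/2) − A(h)| = 4.769e-02.

0.553910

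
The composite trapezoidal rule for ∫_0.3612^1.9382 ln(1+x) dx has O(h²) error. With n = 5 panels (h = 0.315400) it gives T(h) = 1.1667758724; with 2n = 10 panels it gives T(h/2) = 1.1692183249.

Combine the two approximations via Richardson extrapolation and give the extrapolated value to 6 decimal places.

1.170032

Error is O(h^2); halving h shrinks it by 2^2 = 4.
Difference of the inputs: 1.1692183249 − 1.1667758724 = 0.0024424525
Divide by 2^2 − 1 = 3: 0.0024424525/3 = 0.0008141508
R = 1.1692183249 + 0.0008141508 = 1.1700324757
Gap between inputs: 2.442e-03; correction applied: +0.0008141508.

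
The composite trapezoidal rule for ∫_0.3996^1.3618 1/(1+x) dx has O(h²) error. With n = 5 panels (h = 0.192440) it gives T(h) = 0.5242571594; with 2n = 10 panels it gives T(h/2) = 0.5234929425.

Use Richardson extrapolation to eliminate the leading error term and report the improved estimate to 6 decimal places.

0.523238

Method order is 2; weight 2^2 = 4.
4×0.5234929425 = 2.0939717700; subtract 0.5242571594 → 1.5697146106
R = 1.5697146106/3 = 0.5232382035
Shift from A(h/2): −0.0002547390.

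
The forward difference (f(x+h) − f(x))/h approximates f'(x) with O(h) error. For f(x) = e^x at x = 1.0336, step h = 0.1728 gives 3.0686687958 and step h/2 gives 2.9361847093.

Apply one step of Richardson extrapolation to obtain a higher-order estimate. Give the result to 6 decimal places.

2.803701

r = 1, so 2^r = 2.
2·2.9361847093 − 3.0686687958 = 2.8037006228
R = 2.8037006228/1 = 2.8037006228
Correction |R − A(h/2)| = 1.325e-01; gap |A(h/2) − A(h)| = 1.325e-01.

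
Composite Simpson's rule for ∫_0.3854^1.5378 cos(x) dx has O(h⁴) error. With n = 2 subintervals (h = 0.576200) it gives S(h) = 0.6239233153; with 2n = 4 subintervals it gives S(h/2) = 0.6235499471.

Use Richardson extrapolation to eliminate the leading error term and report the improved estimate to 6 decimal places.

0.623525

With r = 4 the leading error scales as h^4, so the weight is 2^4 = 16.
16 × 0.6235499471 = 9.9767991536; 9.9767991536 − 0.6239233153 = 9.3528758383
9.3528758383 ÷ 15 = 0.6235250559
Gap between inputs: 3.734e-04; correction applied: −0.0000248912.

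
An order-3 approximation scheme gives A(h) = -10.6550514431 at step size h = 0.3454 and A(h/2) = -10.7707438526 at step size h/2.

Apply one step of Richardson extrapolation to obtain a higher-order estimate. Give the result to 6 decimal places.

-10.787271

Method order is 3; weight 2^3 = 8.
Numerator 8*A(h/2) − A(h) = 8*(-10.7707438526) − (-10.6550514431) = -75.5108993777
R = (-75.5108993777)/7 = -10.7872713397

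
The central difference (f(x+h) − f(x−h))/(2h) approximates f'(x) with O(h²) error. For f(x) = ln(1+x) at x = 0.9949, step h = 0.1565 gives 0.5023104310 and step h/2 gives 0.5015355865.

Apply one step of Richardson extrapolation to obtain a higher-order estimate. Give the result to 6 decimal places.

0.501277

The method has order 2: 2^2 = 4.
4×0.5015355865 − 0.5023104310 = 1.5038319150
(4×0.5015355865 − 0.5023104310)/(4 − 1) = 0.5012773050
Shift from A(h/2): −0.0002582815.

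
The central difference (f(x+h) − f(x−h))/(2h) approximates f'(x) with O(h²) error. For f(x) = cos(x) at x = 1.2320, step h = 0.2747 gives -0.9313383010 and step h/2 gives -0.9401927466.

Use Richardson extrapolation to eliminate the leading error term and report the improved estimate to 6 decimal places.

-0.943144

Leading term ∝ h^2; use weight 4 = 2^2.
4 × (-0.9401927466) = -3.7607709864; subtract (-0.9313383010) → -2.8294326854
Denominator 4 − 1 = 3.
Result: -0.9431442285
Gap between inputs: 8.854e-03; correction applied: −0.0029514819.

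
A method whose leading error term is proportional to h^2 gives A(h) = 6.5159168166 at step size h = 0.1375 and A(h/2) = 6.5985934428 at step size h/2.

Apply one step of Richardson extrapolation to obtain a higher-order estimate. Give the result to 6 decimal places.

6.626152

r = 2, so 2^r = 4.
2^2×A(h/2) = 26.3943737712; minus A(h) gives 19.8784569546.
Divide by 2^2 − 1 = 3.
Result: 6.6261523182
Shift from A(h/2): +0.0275588754.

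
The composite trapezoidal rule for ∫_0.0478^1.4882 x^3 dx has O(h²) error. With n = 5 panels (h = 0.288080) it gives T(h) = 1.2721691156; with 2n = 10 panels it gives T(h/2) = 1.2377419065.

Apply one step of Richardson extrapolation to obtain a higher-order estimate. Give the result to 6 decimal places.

1.226266

r = 2: numerator weight 4, denominator 3.
A(h/2) − A(h) = 1.2377419065 − 1.2721691156 = -0.0344272091
Divide by 2^2 − 1 = 3: (-0.0344272091)/3 = -0.0114757364
R = 1.2377419065 − 0.0114757364 = 1.2262661701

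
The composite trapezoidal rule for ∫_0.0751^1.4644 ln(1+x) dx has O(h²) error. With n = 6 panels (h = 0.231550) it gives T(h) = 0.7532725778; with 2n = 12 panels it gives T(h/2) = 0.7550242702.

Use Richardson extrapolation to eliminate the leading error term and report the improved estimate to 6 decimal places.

The method has order 2: 2^2 = 4.
4*0.7550242702 = 3.0200970808; 3.0200970808 − 0.7532725778 = 2.2668245030
Denominator 4 − 1 = 3.
R = 2.2668245030/3 = 0.7556081677

0.755608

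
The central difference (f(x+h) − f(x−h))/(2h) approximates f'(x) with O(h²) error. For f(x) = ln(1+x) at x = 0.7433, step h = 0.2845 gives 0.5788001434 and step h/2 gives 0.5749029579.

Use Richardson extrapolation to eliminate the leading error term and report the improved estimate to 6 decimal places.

Error is O(h^2); halving h shrinks it by 2^2 = 4.
4 × 0.5749029579 = 2.2996118316; subtract 0.5788001434 → 1.7208116882
1.7208116882 ÷ 3 = 0.5736038961

0.573604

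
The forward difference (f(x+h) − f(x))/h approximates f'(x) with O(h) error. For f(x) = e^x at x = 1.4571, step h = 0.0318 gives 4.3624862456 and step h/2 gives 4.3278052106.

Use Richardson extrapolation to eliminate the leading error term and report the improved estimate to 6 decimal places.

Leading term ∝ h^1; use weight 2 = 2^1.
2 × 4.3278052106 = 8.6556104212; subtract 4.3624862456 → 4.2931241756
Extrapolated: 4.2931241756 / 1 = 4.2931241756

4.293124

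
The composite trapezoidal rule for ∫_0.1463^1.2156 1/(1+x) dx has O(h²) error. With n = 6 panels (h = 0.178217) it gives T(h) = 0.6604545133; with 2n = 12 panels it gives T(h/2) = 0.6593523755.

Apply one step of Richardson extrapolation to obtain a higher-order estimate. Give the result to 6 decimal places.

0.658985

With r = 2 the leading error scales as h^2, so the weight is 2^2 = 4.
2^2·A(h/2) = 2.6374095020; minus A(h) gives 1.9769549887.
Divide by 2^2 − 1 = 3.
(4·0.6593523755 − 0.6604545133)/(4 − 1) = 0.6589849962
Correction |R − A(h/2)| = 3.674e-04; gap |A(h/2) − A(h)| = 1.102e-03.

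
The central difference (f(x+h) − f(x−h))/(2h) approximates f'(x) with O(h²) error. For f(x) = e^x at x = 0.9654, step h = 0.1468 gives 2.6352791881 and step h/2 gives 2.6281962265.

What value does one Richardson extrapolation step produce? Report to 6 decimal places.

With r = 2 the leading error scales as h^2, so the weight is 2^2 = 4.
4·2.6281962265 = 10.5127849060; 10.5127849060 − 2.6352791881 = 7.8775057179
Denominator 4 − 1 = 3.
7.8775057179 ÷ 3 = 2.6258352393

2.625835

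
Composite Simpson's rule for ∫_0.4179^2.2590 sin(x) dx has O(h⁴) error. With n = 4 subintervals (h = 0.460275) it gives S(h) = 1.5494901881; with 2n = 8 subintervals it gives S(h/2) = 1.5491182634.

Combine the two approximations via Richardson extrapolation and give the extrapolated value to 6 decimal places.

Leading term ∝ h^4; use weight 16 = 2^4.
2^4 × A(h/2) = 24.7858922144; minus A(h) gives 23.2364020263.
R = 23.2364020263/15 = 1.5490934684

1.549093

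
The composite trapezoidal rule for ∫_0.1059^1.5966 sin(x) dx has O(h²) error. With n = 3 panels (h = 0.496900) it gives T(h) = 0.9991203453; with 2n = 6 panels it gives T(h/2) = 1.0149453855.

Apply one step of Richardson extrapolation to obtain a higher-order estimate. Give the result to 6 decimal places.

1.020220

With r = 2 the leading error scales as h^2, so the weight is 2^2 = 4.
Difference of the inputs: 1.0149453855 − 0.9991203453 = 0.0158250402
Divide by 2^2 − 1 = 3: 0.0158250402/3 = 0.0052750134
R = A(h/2) + (A(h/2) − A(h))/3 = 1.0149453855 + 0.0052750134 = 1.0202203989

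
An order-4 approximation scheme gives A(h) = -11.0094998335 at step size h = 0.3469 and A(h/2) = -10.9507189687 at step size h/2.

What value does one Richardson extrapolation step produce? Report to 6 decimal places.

-10.946800

Leading term ∝ h^4; use weight 16 = 2^4.
Numerator 16 × A(h/2) − A(h) = 16 × (-10.9507189687) − (-11.0094998335) = -164.2020036657
(-164.2020036657) ÷ 15 = -10.9468002444
Correction |R − A(h/2)| = 3.919e-03; gap |A(h/2) − A(h)| = 5.878e-02.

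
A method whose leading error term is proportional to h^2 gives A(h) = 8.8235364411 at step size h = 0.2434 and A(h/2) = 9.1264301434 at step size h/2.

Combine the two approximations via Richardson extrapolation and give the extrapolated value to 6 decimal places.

9.227395

Leading term ∝ h^2; use weight 4 = 2^2.
4×9.1264301434 = 36.5057205736; 36.5057205736 − 8.8235364411 = 27.6821841325
R = 27.6821841325/3 = 9.2273947108
Gap between inputs: 3.029e-01; correction applied: +0.1009645674.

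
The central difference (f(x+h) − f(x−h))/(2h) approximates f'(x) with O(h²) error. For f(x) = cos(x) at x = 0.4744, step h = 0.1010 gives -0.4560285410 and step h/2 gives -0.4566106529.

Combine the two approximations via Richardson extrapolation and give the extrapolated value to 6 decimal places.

-0.456805

Leading term ∝ h^2; use weight 4 = 2^2.
A(h/2) − A(h) = -0.4566106529 − (-0.4560285410) = -0.0005821119
Divide by 2^2 − 1 = 3: (-0.0005821119)/3 = -0.0001940373
R = -0.4566106529 − 0.0001940373 = -0.4568046902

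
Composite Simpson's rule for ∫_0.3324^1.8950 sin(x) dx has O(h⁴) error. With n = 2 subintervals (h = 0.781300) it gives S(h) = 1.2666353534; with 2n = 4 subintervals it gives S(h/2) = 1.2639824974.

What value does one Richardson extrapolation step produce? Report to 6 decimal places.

1.263806

r = 4, so 2^r = 16.
16*1.2639824974 − 1.2666353534 = 18.9570846050
R = 18.9570846050/15 = 1.2638056403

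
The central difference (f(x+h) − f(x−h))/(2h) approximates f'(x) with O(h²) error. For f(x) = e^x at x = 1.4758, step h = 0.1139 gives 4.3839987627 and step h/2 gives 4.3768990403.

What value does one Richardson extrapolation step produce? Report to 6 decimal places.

4.374532

With r = 2 the leading error scales as h^2, so the weight is 2^2 = 4.
A(h/2) − A(h) = 4.3768990403 − 4.3839987627 = -0.0070997224
Divide by 2^2 − 1 = 3: (-0.0070997224)/3 = -0.0023665741
R = 4.3768990403 − 0.0023665741 = 4.3745324662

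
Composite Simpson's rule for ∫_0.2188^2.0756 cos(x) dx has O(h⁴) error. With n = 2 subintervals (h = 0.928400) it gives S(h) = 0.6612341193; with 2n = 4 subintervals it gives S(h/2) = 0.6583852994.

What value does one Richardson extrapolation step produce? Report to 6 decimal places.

Order 4 gives 2^r = 16 and 2^r − 1 = 15.
16*0.6583852994 = 10.5341647904; 10.5341647904 − 0.6612341193 = 9.8729306711
Divide by 2^4 − 1 = 15.
R = 9.8729306711/15 = 0.6581953781

0.658195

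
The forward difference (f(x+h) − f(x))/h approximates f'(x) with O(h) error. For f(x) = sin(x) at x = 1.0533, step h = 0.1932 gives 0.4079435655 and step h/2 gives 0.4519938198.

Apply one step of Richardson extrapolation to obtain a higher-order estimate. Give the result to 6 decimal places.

0.496044

r = 1, so 2^r = 2.
Difference of the inputs: 0.4519938198 − 0.4079435655 = 0.0440502543
Correction (A(h/2) − A(h))/(2 − 1) = 0.0440502543/1 = 0.0440502543
R = 0.4519938198 + 0.0440502543 = 0.4960440741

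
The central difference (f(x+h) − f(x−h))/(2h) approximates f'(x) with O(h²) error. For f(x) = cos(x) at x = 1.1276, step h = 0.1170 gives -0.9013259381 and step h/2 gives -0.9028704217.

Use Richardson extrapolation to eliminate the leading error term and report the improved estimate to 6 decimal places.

-0.903385

Leading term ∝ h^2; use weight 4 = 2^2.
Numerator 4×A(h/2) − A(h) = 4×(-0.9028704217) − (-0.9013259381) = -2.7101557487
Divide by 2^2 − 1 = 3.
R = (-2.7101557487)/3 = -0.9033852496
Shift from A(h/2): −0.0005148279.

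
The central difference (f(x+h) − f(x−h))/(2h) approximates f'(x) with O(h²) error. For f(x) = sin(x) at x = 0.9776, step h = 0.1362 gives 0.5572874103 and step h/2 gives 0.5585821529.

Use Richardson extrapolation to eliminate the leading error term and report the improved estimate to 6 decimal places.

0.559014

Method order is 2; weight 2^2 = 4.
4·0.5585821529 = 2.2343286116; subtract 0.5572874103 → 1.6770412013
R = 1.6770412013/3 = 0.5590137338
Gap between inputs: 1.295e-03; correction applied: +0.0004315809.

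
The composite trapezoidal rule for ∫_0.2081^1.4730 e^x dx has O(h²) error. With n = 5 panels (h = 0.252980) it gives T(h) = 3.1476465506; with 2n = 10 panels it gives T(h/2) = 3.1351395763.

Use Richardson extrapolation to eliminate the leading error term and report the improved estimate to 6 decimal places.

3.130971

r = 2, so 2^r = 4.
4 × 3.1351395763 − 3.1476465506 = 9.3929117546
(4 × 3.1351395763 − 3.1476465506)/(4 − 1) = 3.1309705849
Shift from A(h/2): −0.0041689914.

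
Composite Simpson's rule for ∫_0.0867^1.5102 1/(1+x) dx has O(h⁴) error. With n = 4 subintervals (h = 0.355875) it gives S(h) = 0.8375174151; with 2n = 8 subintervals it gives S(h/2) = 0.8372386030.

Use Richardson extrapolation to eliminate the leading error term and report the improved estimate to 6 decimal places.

0.837220

Method order is 4; weight 2^4 = 16.
Numerator 16·A(h/2) − A(h) = 16·0.8372386030 − 0.8375174151 = 12.5583002329
Extrapolated: 12.5583002329 / 15 = 0.8372200155
Correction |R − A(h/2)| = 1.859e-05; gap |A(h/2) − A(h)| = 2.788e-04.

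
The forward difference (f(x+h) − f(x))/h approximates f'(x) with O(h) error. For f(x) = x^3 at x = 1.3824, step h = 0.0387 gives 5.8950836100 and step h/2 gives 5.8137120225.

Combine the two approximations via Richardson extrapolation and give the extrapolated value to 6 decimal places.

Leading term ∝ h^1; use weight 2 = 2^1.
A(h/2) − A(h) = 5.8137120225 − 5.8950836100 = -0.0813715875
Divide by 2^1 − 1 = 1: (-0.0813715875)/1 = -0.0813715875
R = 5.8137120225 − 0.0813715875 = 5.7323404350

5.732340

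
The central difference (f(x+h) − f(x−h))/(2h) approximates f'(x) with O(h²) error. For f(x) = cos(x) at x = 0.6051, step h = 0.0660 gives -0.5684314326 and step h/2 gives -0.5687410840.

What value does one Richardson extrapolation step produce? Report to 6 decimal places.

The method has order 2: 2^2 = 4.
Top: 4(-0.5687410840) − (-0.5684314326) = -1.7065329034
R = (-1.7065329034)/3 = -0.5688443011
Correction |R − A(h/2)| = 1.032e-04; gap |A(h/2) − A(h)| = 3.097e-04.

-0.568844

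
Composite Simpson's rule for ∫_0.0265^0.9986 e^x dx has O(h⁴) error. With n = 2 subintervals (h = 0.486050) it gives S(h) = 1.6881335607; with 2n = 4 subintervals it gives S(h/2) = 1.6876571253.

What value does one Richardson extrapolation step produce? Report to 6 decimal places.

Order 4 gives 2^r = 16 and 2^r − 1 = 15.
2^4·A(h/2) = 27.0025140048; minus A(h) gives 25.3143804441.
(16·1.6876571253 − 1.6881335607)/(16 − 1) = 1.6876253629

1.687625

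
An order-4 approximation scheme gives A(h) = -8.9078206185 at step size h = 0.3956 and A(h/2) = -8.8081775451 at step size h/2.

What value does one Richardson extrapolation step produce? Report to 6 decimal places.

r = 4: numerator weight 16, denominator 15.
Numerator 16·A(h/2) − A(h) = 16·(-8.8081775451) − (-8.9078206185) = -132.0230201031
Denominator 16 − 1 = 15.
R = (-132.0230201031)/15 = -8.8015346735

-8.801535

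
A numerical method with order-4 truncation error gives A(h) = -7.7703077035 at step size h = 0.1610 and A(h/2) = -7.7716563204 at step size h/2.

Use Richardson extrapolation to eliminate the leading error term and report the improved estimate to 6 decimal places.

-7.771746

The method has order 4: 2^4 = 16.
Top: 16(-7.7716563204) − (-7.7703077035) = -116.5761934229
Denominator 16 − 1 = 15.
R = (-116.5761934229)/15 = -7.7717462282
Gap between inputs: 1.349e-03; correction applied: −0.0000899078.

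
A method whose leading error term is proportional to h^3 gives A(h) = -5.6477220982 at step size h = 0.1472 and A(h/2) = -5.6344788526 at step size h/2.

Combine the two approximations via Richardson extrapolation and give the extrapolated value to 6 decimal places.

r = 3: numerator weight 8, denominator 7.
8×(-5.6344788526) = -45.0758308208; (-45.0758308208) − (-5.6477220982) = -39.4281087226
(8×(-5.6344788526) − (-5.6477220982))/(8 − 1) = -5.6325869604
Correction |R − A(h/2)| = 1.892e-03; gap |A(h/2) − A(h)| = 1.324e-02.

-5.632587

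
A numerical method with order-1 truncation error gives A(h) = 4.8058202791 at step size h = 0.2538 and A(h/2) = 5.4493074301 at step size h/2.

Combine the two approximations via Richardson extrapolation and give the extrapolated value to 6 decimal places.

6.092795

Order 1 gives 2^r = 2 and 2^r − 1 = 1.
Numerator 2·A(h/2) − A(h) = 2·5.4493074301 − 4.8058202791 = 6.0927945811
(2·5.4493074301 − 4.8058202791)/(2 − 1) = 6.0927945811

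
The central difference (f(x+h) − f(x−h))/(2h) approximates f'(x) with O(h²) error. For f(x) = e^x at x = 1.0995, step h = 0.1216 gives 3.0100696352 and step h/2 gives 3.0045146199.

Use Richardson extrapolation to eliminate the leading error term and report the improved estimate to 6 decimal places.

3.002663

Method order is 2; weight 2^2 = 4.
4·3.0045146199 = 12.0180584796; subtract 3.0100696352 → 9.0079888444
(4·3.0045146199 − 3.0100696352)/(4 − 1) = 3.0026629481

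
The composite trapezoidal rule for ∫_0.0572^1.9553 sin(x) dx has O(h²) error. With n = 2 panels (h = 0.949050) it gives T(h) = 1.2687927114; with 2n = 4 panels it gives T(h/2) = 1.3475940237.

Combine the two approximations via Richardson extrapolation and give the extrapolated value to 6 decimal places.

With r = 2 the leading error scales as h^2, so the weight is 2^2 = 4.
Difference of the inputs: 1.3475940237 − 1.2687927114 = 0.0788013123
Divide by 2^2 − 1 = 3: 0.0788013123/3 = 0.0262671041
R = 1.3475940237 + 0.0262671041 = 1.3738611278
Shift from A(h/2): +0.0262671041.

1.373861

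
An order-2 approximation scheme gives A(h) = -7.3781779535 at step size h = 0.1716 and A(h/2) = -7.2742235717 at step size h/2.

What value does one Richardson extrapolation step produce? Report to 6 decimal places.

Leading term ∝ h^2; use weight 4 = 2^2.
A(h/2) − A(h) = -7.2742235717 − (-7.3781779535) = 0.1039543818
Divide by 2^2 − 1 = 3: 0.1039543818/3 = 0.0346514606
R = A(h/2) + (A(h/2) − A(h))/3 = -7.2742235717 + 0.0346514606 = -7.2395721111
Gap between inputs: 1.040e-01; correction applied: +0.0346514606.

-7.239572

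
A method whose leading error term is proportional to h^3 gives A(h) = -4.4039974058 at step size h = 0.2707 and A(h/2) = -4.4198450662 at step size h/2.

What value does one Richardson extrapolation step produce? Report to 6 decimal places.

r = 3: numerator weight 8, denominator 7.
Difference of the inputs: -4.4198450662 − (-4.4039974058) = -0.0158476604
Divide by 2^3 − 1 = 7: (-0.0158476604)/7 = -0.0022639515
R = -4.4198450662 − 0.0022639515 = -4.4221090177

-4.422109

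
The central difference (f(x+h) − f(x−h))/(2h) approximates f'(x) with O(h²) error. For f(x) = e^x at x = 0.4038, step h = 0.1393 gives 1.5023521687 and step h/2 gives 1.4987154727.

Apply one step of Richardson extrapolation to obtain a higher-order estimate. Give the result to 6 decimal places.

1.497503

Leading term ∝ h^2; use weight 4 = 2^2.
4×1.4987154727 = 5.9948618908; subtract 1.5023521687 → 4.4925097221
R = 4.4925097221/3 = 1.4975032407
Shift from A(h/2): −0.0012122320.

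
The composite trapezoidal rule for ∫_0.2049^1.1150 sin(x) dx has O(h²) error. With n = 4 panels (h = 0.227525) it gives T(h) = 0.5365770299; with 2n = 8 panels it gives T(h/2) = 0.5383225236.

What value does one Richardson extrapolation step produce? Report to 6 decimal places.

The method has order 2: 2^2 = 4.
2^2 × A(h/2) = 2.1532900944; minus A(h) gives 1.6167130645.
Denominator 4 − 1 = 3.
1.6167130645 ÷ 3 = 0.5389043548

0.538904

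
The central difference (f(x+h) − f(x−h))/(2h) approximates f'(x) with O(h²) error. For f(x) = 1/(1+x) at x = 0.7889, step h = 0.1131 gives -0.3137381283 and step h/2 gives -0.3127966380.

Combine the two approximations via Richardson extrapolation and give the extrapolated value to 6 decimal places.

Method order is 2; weight 2^2 = 4.
4×(-0.3127966380) = -1.2511865520; (-1.2511865520) − (-0.3137381283) = -0.9374484237
Divide by 2^2 − 1 = 3.
Result: -0.3124828079
Gap between inputs: 9.415e-04; correction applied: +0.0003138301.

-0.312483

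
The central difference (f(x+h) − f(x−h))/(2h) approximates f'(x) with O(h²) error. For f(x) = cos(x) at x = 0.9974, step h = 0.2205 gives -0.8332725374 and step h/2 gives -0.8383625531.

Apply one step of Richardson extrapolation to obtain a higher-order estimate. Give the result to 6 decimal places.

The method has order 2: 2^2 = 4.
4 × (-0.8383625531) = -3.3534502124; (-3.3534502124) − (-0.8332725374) = -2.5201776750
(-2.5201776750) ÷ 3 = -0.8400592250
Shift from A(h/2): −0.0016966719.

-0.840059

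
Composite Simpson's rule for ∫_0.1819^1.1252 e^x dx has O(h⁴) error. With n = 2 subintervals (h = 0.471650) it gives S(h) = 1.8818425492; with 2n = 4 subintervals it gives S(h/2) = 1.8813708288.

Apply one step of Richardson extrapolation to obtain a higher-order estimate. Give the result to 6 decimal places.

Order 4 gives 2^r = 16 and 2^r − 1 = 15.
2^4*A(h/2) = 30.1019332608; minus A(h) gives 28.2200907116.
Extrapolated: 28.2200907116 / 15 = 1.8813393808

1.881339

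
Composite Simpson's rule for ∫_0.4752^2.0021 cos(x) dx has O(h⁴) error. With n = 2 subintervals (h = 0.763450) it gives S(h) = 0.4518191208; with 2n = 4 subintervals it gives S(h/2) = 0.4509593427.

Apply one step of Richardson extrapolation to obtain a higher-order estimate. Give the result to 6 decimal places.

0.450902

Leading term ∝ h^4; use weight 16 = 2^4.
16·0.4509593427 = 7.2153494832; 7.2153494832 − 0.4518191208 = 6.7635303624
R = 6.7635303624/15 = 0.4509020242
Correction |R − A(h/2)| = 5.732e-05; gap |A(h/2) − A(h)| = 8.598e-04.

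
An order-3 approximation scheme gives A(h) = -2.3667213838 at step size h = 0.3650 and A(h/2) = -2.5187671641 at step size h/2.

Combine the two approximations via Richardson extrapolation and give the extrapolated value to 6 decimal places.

-2.540488

r = 3, so 2^r = 8.
Top: 8(-2.5187671641) − (-2.3667213838) = -17.7834159290
Denominator 8 − 1 = 7.
R = (-17.7834159290)/7 = -2.5404879899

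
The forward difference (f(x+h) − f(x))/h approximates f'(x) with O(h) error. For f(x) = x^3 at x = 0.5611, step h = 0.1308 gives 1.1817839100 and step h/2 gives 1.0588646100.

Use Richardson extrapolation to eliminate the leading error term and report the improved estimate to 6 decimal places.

Error is O(h^1); halving h shrinks it by 2^1 = 2.
Weighted: 2.1177292200 − 1.1817839100 = 0.9359453100
0.9359453100 ÷ 1 = 0.9359453100
Gap between inputs: 1.229e-01; correction applied: −0.1229193000.

0.935945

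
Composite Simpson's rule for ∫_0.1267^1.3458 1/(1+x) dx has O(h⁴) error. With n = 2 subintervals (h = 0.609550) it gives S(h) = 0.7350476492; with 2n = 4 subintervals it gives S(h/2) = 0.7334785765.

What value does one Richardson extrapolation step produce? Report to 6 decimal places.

0.733374

Order 4 gives 2^r = 16 and 2^r − 1 = 15.
Numerator 16×A(h/2) − A(h) = 16×0.7334785765 − 0.7350476492 = 11.0006095748
Divide by 2^4 − 1 = 15.
Extrapolated: 11.0006095748 / 15 = 0.7333739717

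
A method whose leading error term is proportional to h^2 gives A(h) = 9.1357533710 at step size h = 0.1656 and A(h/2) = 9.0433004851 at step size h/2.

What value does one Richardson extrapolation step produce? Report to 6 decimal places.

With r = 2 the leading error scales as h^2, so the weight is 2^2 = 4.
Top: 4(9.0433004851) − (9.1357533710) = 27.0374485694
R = 27.0374485694/3 = 9.0124828565
Gap between inputs: 9.245e-02; correction applied: −0.0308176286.

9.012483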